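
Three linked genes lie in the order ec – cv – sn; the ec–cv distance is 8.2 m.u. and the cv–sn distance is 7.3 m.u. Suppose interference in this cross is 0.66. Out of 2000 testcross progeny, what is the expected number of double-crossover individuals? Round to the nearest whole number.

4

Map distances give recombination frequencies of 0.082 and 0.073 for the two intervals.
With interference 0.66 (so coincidence = 0.34), expected double-crossover frequency = 0.082 × 0.073 × 0.34 = 0.00204.
Expected number = 0.00204 × 2000 = 4.07 ≈ 4.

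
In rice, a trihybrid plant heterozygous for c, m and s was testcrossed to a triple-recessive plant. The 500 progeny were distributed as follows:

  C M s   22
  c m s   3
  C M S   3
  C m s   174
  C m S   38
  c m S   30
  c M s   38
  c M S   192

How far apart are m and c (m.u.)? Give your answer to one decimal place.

11.6 m.u.

The two most frequent reciprocal classes, c M S and C m s, are the parental types, so the F1 was c M S / C m s.
The two rarest classes, C M S and c m s, are the double crossovers. Comparing them with the parentals, only the c allele has switched, so c is the middle locus and the order is s – c – m.
Crossovers in the c–m interval produce the single-crossover classes c m S and C M s (30 + 22 = 52) plus the double crossovers (6).
RF(c–m) = (52 + 6) / 500 = 58/500 = 0.1160 → 11.6 m.u.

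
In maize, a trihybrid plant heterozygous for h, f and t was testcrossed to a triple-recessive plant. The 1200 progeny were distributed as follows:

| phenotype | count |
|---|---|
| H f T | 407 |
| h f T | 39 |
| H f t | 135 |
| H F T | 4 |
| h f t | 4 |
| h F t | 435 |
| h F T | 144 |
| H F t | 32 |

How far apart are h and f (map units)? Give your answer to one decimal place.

6.6 map units

The two most frequent reciprocal classes, H f T and h F t, are the parental types, so the F1 was H f T / h F t.
The two rarest classes, H F T and h f t, are the double crossovers. Comparing them with the parentals, only the f allele has switched, so f is the middle locus and the order is h – f – t.
Crossovers in the h–f interval produce the single-crossover classes h f T and H F t (39 + 32 = 71) plus the double crossovers (8).
RF(h–f) = (71 + 8) / 1200 = 79/1200 = 0.0658 → 6.6 map units.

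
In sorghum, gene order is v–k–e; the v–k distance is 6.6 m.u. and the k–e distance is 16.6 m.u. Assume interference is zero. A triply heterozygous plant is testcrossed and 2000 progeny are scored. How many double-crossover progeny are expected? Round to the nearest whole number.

22

Map distances give recombination frequencies of 0.066 and 0.166 for the two intervals.
With no interference, expected double-crossover frequency = 0.066 × 0.166 = 0.01096.
Expected number = 0.01096 × 2000 = 21.91 ≈ 22.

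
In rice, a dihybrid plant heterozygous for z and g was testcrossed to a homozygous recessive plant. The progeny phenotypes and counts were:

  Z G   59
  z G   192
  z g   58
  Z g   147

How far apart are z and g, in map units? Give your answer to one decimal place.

25.7 map units

The two most frequent classes, Z g (147) and z G (192), are the parental types, so the F1 was Z g / z G.
The recombinant classes are Z G and z g: 59 + 58 = 117.
Recombination frequency = 117/456 = 0.2566 ≈ 25.7%, i.e. 25.7 map units.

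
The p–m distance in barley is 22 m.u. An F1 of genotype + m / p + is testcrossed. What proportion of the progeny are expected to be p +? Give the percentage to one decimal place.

A map distance of 22 m.u. corresponds to a recombination frequency of 0.220.
The F1 is + m / p +, so p + is a parental gamete class with expected frequency (1 − r)/2 = 0.780/2 = 0.3900.
That is 0.3900 = 39.0% of the progeny.

39.0%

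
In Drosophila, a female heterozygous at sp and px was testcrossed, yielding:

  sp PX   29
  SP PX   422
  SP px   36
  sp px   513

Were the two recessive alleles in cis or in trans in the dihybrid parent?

cis

The two most frequent classes are SP PX (422) and sp px (513); these are the parental (non-recombinant) types.
So the F1 carried SP PX on one chromosome and sp px on the other — the recessive alleles are on the same chromosome (cis / coupling).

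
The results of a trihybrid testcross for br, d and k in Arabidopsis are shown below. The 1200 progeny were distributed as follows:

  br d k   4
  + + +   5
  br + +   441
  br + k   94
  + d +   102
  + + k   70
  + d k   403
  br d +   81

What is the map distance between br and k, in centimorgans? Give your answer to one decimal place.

The two most frequent reciprocal classes, br + + and + d k, are the parental types, so the F1 was br + + / + d k.
The two rarest classes, + + + and br d k, are the double crossovers. Comparing them with the parentals, only the br allele has switched, so br is the middle locus and the order is k – br – d.
Crossovers in the k–br interval produce the single-crossover classes br + k and + d + (94 + 102 = 196) plus the double crossovers (9).
RF(k–br) = (196 + 9) / 1200 = 205/1200 = 0.1708 → 17.1 centimorgans.

17.1 centimorgans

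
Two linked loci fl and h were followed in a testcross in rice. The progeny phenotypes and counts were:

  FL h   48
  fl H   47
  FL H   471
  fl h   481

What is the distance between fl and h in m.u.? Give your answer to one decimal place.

9.1 m.u.

The two most frequent classes, FL H (471) and fl h (481), are the parental types, so the F1 was FL H / fl h.
The recombinant classes are FL h and fl H: 48 + 47 = 95.
Recombination frequency = 95/1047 = 0.0907 ≈ 9.1%, i.e. 9.1 m.u.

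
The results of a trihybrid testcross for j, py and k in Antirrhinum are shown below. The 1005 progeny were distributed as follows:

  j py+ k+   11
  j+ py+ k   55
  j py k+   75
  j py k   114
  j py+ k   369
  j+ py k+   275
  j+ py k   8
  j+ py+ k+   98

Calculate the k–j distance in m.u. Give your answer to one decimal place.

14.8 m.u.

The two most frequent reciprocal classes, j py+ k and j+ py k+, are the parental types, so the F1 was j py+ k / j+ py k+.
The two rarest classes, j py+ k+ and j+ py k, are the double crossovers. Comparing them with the parentals, only the k allele has switched, so k is the middle locus and the order is py – k – j.
Crossovers in the k–j interval produce the single-crossover classes j+ py+ k and j py k+ (55 + 75 = 130) plus the double crossovers (19).
RF(k–j) = (130 + 19) / 1005 = 149/1005 = 0.1483 → 14.8 m.u.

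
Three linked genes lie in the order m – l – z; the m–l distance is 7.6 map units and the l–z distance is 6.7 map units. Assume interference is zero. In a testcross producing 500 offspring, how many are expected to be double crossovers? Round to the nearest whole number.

Map distances give recombination frequencies of 0.076 and 0.067 for the two intervals.
With no interference, expected double-crossover frequency = 0.076 × 0.067 = 0.00509.
Expected number = 0.00509 × 500 = 2.55 ≈ 3.

3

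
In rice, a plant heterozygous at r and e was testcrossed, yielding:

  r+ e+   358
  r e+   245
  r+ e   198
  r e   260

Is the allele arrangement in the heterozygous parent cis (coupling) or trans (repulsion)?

The two most frequent classes are r+ e+ (358) and r e (260); these are the parental (non-recombinant) types.
So the F1 carried r+ e+ on one chromosome and r e on the other — the recessive alleles are on the same chromosome (cis / coupling).

cis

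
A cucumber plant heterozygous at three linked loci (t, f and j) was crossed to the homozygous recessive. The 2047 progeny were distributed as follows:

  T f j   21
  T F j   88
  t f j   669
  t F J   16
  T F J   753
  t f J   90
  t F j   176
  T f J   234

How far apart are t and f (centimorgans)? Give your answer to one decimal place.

The two most frequent reciprocal classes, t f j and T F J, are the parental types, so the F1 was t f j / T F J.
The two rarest classes, T f j and t F J, are the double crossovers. Comparing them with the parentals, only the t allele has switched, so t is the middle locus and the order is j – t – f.
Crossovers in the t–f interval produce the single-crossover classes t F j and T f J (176 + 234 = 410) plus the double crossovers (37).
RF(t–f) = (410 + 37) / 2047 = 447/2047 = 0.2184 → 21.8 centimorgans.

21.8 centimorgans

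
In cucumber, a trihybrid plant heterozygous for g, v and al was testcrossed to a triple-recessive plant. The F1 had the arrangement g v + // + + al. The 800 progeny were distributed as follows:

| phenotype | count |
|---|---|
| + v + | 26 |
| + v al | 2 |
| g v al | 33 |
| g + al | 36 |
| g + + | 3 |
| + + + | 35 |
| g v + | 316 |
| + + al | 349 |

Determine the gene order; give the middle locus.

v

The two rarest classes, g + + and + v al, are the double crossovers. Comparing them with the parentals, only the v allele has switched, so v is the middle locus and the order is g – v – al.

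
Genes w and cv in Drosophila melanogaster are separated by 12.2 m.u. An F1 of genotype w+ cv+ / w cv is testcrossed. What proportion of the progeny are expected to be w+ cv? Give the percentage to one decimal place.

A map distance of 12.2 m.u. corresponds to a recombination frequency of 0.122.
The F1 is w+ cv+ / w cv, so w+ cv is a recombinant gamete class with expected frequency r/2 = 0.122/2 = 0.0610.
That is 0.0610 = 6.1% of the progeny.

6.1%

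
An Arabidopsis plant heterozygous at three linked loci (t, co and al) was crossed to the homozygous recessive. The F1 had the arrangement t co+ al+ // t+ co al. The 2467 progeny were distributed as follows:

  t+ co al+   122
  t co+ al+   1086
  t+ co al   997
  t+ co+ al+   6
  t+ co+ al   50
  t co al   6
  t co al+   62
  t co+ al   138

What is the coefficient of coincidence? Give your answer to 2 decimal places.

0.88

The two rarest classes, t+ co+ al+ and t co al, are the double crossovers. Comparing them with the parentals, only the t allele has switched, so t is the middle locus and the order is al – t – co.
al–t: (260 + 12)/2467 = 0.1103; t–co: (112 + 12)/2467 = 0.0503.
Expected DCO frequency = 0.1103 × 0.0503 ≈ 0.00555; observed = 12/2467 ≈ 0.00486.
Coefficient of coincidence = 0.00486/0.00555 ≈ 0.88.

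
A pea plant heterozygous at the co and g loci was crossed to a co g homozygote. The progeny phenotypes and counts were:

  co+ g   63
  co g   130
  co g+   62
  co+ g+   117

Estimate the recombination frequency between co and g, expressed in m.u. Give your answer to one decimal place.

33.6 m.u.

The two most frequent classes, co+ g+ (117) and co g (130), are the parental types, so the F1 was co+ g+ / co g.
The recombinant classes are co+ g and co g+: 63 + 62 = 125.
Recombination frequency = 125/372 = 0.3360 ≈ 33.6%, i.e. 33.6 m.u.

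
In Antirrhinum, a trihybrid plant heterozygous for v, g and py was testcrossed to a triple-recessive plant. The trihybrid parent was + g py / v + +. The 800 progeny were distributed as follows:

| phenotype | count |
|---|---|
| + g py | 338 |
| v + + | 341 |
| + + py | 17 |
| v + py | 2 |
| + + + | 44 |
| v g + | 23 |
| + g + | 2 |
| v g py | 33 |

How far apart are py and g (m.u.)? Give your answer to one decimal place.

The two rarest classes, + g + and v + py, are the double crossovers. Comparing them with the parentals, only the py allele has switched, so py is the middle locus and the order is g – py – v.
Crossovers in the g–py interval produce the single-crossover classes + + py and v g + (17 + 23 = 40) plus the double crossovers (4).
RF(g–py) = (40 + 4) / 800 = 44/800 = 0.0550 → 5.5 m.u.

5.5 m.u.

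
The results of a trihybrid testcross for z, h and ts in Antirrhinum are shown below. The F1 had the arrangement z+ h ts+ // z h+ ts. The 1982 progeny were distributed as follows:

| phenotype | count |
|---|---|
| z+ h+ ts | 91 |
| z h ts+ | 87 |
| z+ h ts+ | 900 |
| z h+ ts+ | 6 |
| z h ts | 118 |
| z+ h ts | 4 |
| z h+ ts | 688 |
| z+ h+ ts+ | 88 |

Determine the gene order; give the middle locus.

ts

The two rarest classes, z+ h ts and z h+ ts+, are the double crossovers. Comparing them with the parentals, only the ts allele has switched, so ts is the middle locus and the order is z – ts – h.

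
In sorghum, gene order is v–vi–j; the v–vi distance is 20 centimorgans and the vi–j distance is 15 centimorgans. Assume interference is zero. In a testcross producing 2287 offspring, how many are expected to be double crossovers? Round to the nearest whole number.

69

Map distances give recombination frequencies of 0.200 and 0.150 for the two intervals.
With no interference, expected double-crossover frequency = 0.200 × 0.150 = 0.03000.
Expected number = 0.03000 × 2287 = 68.61 ≈ 69.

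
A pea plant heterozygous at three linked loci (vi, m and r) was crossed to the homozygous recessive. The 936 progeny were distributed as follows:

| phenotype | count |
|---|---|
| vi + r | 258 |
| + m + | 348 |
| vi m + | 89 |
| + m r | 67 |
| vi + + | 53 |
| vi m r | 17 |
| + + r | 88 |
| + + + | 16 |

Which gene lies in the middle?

The two most frequent reciprocal classes, + m + and vi + r, are the parental types, so the F1 was + m + / vi + r.
The two rarest classes, + + + and vi m r, are the double crossovers. Comparing them with the parentals, only the m allele has switched, so m is the middle locus and the order is vi – m – r.

m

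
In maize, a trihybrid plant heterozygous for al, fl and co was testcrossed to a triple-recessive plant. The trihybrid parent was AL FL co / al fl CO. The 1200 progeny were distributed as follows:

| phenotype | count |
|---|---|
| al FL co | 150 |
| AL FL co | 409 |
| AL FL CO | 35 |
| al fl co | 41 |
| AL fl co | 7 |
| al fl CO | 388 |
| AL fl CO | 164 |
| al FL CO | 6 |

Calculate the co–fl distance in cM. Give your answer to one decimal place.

The two rarest classes, AL fl co and al FL CO, are the double crossovers. Comparing them with the parentals, only the fl allele has switched, so fl is the middle locus and the order is al – fl – co.
Crossovers in the fl–co interval produce the single-crossover classes AL FL CO and al fl co (35 + 41 = 76) plus the double crossovers (13).
RF(fl–co) = (76 + 13) / 1200 = 89/1200 = 0.0742 → 7.4 cM.

7.4 cM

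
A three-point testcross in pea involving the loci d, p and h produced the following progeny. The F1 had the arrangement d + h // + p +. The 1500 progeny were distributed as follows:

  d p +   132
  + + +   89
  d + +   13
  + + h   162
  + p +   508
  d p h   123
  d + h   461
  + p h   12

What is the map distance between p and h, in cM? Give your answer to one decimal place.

The two rarest classes, d + + and + p h, are the double crossovers. Comparing them with the parentals, only the h allele has switched, so h is the middle locus and the order is d – h – p.
Crossovers in the h–p interval produce the single-crossover classes d p h and + + + (123 + 89 = 212) plus the double crossovers (25).
RF(h–p) = (212 + 25) / 1500 = 237/1500 = 0.1580 → 15.8 cM.

15.8 cM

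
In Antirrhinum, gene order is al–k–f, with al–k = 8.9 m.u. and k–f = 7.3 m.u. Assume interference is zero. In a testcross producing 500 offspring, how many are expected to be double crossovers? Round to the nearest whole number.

3

Map distances give recombination frequencies of 0.089 and 0.073 for the two intervals.
With no interference, expected double-crossover frequency = 0.089 × 0.073 = 0.00650.
Expected number = 0.00650 × 500 = 3.25 ≈ 3.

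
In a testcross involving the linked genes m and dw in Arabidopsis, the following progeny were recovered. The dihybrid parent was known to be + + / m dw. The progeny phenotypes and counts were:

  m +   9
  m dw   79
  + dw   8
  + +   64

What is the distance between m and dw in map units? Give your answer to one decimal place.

10.6 map units

The recombinant classes are + dw and m +: 8 + 9 = 17.
Recombination frequency = 17/160 = 0.1062 ≈ 10.6%, i.e. 10.6 map units.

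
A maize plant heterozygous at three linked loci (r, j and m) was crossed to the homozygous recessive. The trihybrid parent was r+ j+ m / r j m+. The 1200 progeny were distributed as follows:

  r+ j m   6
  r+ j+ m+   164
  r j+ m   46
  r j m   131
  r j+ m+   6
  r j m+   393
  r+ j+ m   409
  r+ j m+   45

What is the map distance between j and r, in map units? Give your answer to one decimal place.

The two rarest classes, r+ j m and r j+ m+, are the double crossovers. Comparing them with the parentals, only the j allele has switched, so j is the middle locus and the order is m – j – r.
Crossovers in the j–r interval produce the single-crossover classes r j+ m and r+ j m+ (46 + 45 = 91) plus the double crossovers (12).
RF(j–r) = (91 + 12) / 1200 = 103/1200 = 0.0858 → 8.6 map units.

8.6 map units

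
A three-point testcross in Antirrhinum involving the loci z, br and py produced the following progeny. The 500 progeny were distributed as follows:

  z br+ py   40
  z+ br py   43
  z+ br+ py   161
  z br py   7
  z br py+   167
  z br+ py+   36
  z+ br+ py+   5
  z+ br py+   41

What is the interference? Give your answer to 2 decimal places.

The two most frequent reciprocal classes, z br py+ and z+ br+ py, are the parental types, so the F1 was z br py+ / z+ br+ py.
The two rarest classes, z br py and z+ br+ py+, are the double crossovers. Comparing them with the parentals, only the py allele has switched, so py is the middle locus and the order is z – py – br.
z–py: (81 + 12)/500 = 0.1860; py–br: (79 + 12)/500 = 0.1820.
Expected DCO frequency = 0.1860 × 0.1820 ≈ 0.03385; observed = 12/500 ≈ 0.02400.
Coefficient of coincidence = 0.02400/0.03385 ≈ 0.71; interference = 1 − 0.71 = 0.29.

0.29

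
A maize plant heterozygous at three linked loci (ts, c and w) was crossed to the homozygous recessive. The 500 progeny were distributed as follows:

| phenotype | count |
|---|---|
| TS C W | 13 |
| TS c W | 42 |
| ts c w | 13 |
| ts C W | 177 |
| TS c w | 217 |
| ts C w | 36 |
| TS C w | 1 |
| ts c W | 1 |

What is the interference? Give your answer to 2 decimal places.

The two most frequent reciprocal classes, ts C W and TS c w, are the parental types, so the F1 was ts C W / TS c w.
The two rarest classes, ts c W and TS C w, are the double crossovers. Comparing them with the parentals, only the c allele has switched, so c is the middle locus and the order is ts – c – w.
ts–c: (26 + 2)/500 = 0.0560; c–w: (78 + 2)/500 = 0.1600.
Expected DCO frequency = 0.0560 × 0.1600 ≈ 0.00896; observed = 2/500 ≈ 0.00400.
Coefficient of coincidence = 0.00400/0.00896 ≈ 0.45; interference = 1 − 0.45 = 0.55.

0.55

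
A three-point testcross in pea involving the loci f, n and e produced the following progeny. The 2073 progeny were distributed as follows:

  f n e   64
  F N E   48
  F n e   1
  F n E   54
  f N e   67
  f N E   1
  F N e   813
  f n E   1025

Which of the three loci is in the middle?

The two most frequent reciprocal classes, F N e and f n E, are the parental types, so the F1 was F N e / f n E.
The two rarest classes, F n e and f N E, are the double crossovers. Comparing them with the parentals, only the n allele has switched, so n is the middle locus and the order is e – n – f.

n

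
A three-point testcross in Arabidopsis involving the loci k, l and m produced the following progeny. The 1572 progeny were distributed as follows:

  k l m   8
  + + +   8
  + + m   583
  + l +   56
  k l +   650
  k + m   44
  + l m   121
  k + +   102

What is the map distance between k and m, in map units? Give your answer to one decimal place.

7.4 map units

The two most frequent reciprocal classes, + + m and k l +, are the parental types, so the F1 was + + m / k l +.
The two rarest classes, + + + and k l m, are the double crossovers. Comparing them with the parentals, only the m allele has switched, so m is the middle locus and the order is k – m – l.
Crossovers in the k–m interval produce the single-crossover classes k + m and + l + (44 + 56 = 100) plus the double crossovers (16).
RF(k–m) = (100 + 16) / 1572 = 116/1572 = 0.0738 → 7.4 map units.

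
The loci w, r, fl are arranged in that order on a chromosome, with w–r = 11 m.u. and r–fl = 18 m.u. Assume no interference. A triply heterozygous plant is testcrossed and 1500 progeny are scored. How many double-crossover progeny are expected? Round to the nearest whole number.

30

Map distances give recombination frequencies of 0.110 and 0.180 for the two intervals.
With no interference, expected double-crossover frequency = 0.110 × 0.180 = 0.01980.
Expected number = 0.01980 × 1500 = 29.70 ≈ 30.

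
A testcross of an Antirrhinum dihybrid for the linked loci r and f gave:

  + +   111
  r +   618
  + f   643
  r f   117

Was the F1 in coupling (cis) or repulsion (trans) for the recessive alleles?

trans

The two most frequent classes are + f (643) and r + (618); these are the parental (non-recombinant) types.
So the F1 carried + f on one chromosome and r + on the other — the recessive alleles are on opposite chromosomes (trans / repulsion).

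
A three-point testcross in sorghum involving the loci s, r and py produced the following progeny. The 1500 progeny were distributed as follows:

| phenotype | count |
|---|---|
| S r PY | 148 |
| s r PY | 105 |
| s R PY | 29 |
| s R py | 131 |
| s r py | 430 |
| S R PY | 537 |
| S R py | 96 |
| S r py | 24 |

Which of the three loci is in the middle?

The two most frequent reciprocal classes, S R PY and s r py, are the parental types, so the F1 was S R PY / s r py.
The two rarest classes, s R PY and S r py, are the double crossovers. Comparing them with the parentals, only the s allele has switched, so s is the middle locus and the order is r – s – py.

s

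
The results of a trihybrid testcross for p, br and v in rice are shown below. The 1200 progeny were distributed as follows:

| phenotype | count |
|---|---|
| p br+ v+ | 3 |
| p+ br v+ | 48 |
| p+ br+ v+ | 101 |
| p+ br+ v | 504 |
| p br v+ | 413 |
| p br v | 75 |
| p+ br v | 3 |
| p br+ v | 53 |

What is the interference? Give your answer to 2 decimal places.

The two most frequent reciprocal classes, p+ br+ v and p br v+, are the parental types, so the F1 was p+ br+ v / p br v+.
The two rarest classes, p+ br v and p br+ v+, are the double crossovers. Comparing them with the parentals, only the br allele has switched, so br is the middle locus and the order is v – br – p.
v–br: (176 + 6)/1200 = 0.1517; br–p: (101 + 6)/1200 = 0.0892.
Expected DCO frequency = 0.1517 × 0.0892 ≈ 0.01353; observed = 6/1200 ≈ 0.00500.
Coefficient of coincidence = 0.00500/0.01353 ≈ 0.37; interference = 1 − 0.37 = 0.63.

0.63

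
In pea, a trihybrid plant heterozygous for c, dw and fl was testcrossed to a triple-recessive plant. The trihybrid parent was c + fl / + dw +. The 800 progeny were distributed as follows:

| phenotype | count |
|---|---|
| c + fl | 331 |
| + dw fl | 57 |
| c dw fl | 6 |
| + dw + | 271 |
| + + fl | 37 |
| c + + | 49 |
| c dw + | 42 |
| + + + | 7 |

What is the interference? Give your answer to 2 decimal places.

The two rarest classes, c dw fl and + + +, are the double crossovers. Comparing them with the parentals, only the dw allele has switched, so dw is the middle locus and the order is c – dw – fl.
c–dw: (79 + 13)/800 = 0.1150; dw–fl: (106 + 13)/800 = 0.1487.
Expected DCO frequency = 0.1150 × 0.1487 ≈ 0.01710; observed = 13/800 ≈ 0.01625.
Coefficient of coincidence = 0.01625/0.01710 ≈ 0.95; interference = 1 − 0.95 = 0.05.

0.05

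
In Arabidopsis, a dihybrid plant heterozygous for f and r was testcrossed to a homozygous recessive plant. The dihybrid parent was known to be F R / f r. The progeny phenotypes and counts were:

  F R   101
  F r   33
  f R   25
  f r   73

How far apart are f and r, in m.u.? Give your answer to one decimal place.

The recombinant classes are F r and f R: 33 + 25 = 58.
Recombination frequency = 58/232 = 0.2500 ≈ 25.0%, i.e. 25.0 m.u.

25.0 m.u.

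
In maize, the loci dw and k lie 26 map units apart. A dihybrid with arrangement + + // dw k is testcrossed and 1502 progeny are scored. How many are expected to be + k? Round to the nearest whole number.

A map distance of 26 map units corresponds to a recombination frequency of 0.260.
The F1 is + + / dw k, so + k is a recombinant gamete class with expected frequency r/2 = 0.260/2 = 0.1300.
Expected number = 0.1300 × 1502 = 195.26 ≈ 195.

195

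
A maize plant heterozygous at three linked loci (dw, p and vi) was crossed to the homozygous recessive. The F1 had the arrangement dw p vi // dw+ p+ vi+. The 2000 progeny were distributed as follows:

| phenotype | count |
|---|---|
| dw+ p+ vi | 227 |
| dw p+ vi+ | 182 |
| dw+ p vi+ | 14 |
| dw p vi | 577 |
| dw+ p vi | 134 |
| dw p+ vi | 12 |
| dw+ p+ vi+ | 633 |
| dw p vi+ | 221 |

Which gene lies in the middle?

p

The two rarest classes, dw p+ vi and dw+ p vi+, are the double crossovers. Comparing them with the parentals, only the p allele has switched, so p is the middle locus and the order is dw – p – vi.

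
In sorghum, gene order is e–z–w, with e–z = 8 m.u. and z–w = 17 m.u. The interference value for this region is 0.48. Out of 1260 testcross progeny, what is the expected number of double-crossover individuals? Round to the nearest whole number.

9

Map distances give recombination frequencies of 0.080 and 0.170 for the two intervals.
With interference 0.48 (so coincidence = 0.52), expected double-crossover frequency = 0.080 × 0.170 × 0.52 = 0.00707.
Expected number = 0.00707 × 1260 = 8.91 ≈ 9.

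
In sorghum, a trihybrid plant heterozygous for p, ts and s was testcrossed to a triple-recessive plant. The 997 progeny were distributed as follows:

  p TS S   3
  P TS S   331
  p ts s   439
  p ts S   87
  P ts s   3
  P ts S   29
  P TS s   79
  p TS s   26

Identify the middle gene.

p

The two most frequent reciprocal classes, p ts s and P TS S, are the parental types, so the F1 was p ts s / P TS S.
The two rarest classes, P ts s and p TS S, are the double crossovers. Comparing them with the parentals, only the p allele has switched, so p is the middle locus and the order is ts – p – s.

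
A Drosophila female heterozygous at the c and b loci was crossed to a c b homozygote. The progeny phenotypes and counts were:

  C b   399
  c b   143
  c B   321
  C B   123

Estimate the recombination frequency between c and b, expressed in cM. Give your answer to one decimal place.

The two most frequent classes, C b (399) and c B (321), are the parental types, so the F1 was C b / c B.
The recombinant classes are C B and c b: 123 + 143 = 266.
Recombination frequency = 266/986 = 0.2698 ≈ 27.0%, i.e. 27.0 cM.

27.0 cM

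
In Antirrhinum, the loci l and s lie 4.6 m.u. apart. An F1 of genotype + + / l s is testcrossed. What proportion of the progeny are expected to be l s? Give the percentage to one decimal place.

47.7%

A map distance of 4.6 m.u. corresponds to a recombination frequency of 0.046.
The F1 is + + / l s, so l s is a parental gamete class with expected frequency (1 − r)/2 = 0.954/2 = 0.4770.
That is 0.4770 = 47.7% of the progeny.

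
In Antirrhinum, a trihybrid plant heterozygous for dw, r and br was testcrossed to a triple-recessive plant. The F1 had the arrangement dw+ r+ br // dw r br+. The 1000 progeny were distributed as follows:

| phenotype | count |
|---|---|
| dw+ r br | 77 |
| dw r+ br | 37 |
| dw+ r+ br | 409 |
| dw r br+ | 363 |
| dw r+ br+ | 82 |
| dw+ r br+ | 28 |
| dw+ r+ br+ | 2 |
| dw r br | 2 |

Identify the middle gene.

br

The two rarest classes, dw+ r+ br+ and dw r br, are the double crossovers. Comparing them with the parentals, only the br allele has switched, so br is the middle locus and the order is dw – br – r.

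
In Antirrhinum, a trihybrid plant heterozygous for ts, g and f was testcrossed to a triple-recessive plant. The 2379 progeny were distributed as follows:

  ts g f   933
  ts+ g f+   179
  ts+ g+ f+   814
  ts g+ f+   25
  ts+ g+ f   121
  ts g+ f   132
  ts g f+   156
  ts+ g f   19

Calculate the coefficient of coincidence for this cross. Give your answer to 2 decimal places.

The two most frequent reciprocal classes, ts g f and ts+ g+ f+, are the parental types, so the F1 was ts g f / ts+ g+ f+.
The two rarest classes, ts+ g f and ts g+ f+, are the double crossovers. Comparing them with the parentals, only the ts allele has switched, so ts is the middle locus and the order is g – ts – f.
g–ts: (311 + 44)/2379 = 0.1492; ts–f: (277 + 44)/2379 = 0.1349.
Expected DCO frequency = 0.1492 × 0.1349 ≈ 0.02013; observed = 44/2379 ≈ 0.01850.
Coefficient of coincidence = 0.01850/0.02013 ≈ 0.92.

0.92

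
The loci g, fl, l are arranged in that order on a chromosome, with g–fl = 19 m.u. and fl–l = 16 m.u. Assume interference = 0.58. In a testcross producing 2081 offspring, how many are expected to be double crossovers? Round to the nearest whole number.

27

Map distances give recombination frequencies of 0.190 and 0.160 for the two intervals.
With interference 0.58 (so coincidence = 0.42), expected double-crossover frequency = 0.190 × 0.160 × 0.42 = 0.01277.
Expected number = 0.01277 × 2081 = 26.57 ≈ 27.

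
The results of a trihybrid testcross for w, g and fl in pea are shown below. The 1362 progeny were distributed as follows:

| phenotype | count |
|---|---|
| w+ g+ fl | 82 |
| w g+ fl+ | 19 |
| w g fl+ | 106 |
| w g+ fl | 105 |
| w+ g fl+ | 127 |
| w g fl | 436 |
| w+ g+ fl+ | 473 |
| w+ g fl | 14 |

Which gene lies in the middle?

The two most frequent reciprocal classes, w g fl and w+ g+ fl+, are the parental types, so the F1 was w g fl / w+ g+ fl+.
The two rarest classes, w+ g fl and w g+ fl+, are the double crossovers. Comparing them with the parentals, only the w allele has switched, so w is the middle locus and the order is fl – w – g.

w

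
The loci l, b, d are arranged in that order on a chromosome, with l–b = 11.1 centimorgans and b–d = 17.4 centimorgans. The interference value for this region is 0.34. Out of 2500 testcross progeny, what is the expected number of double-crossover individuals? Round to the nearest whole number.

32

Map distances give recombination frequencies of 0.111 and 0.174 for the two intervals.
With interference 0.34 (so coincidence = 0.66), expected double-crossover frequency = 0.111 × 0.174 × 0.66 = 0.01275.
Expected number = 0.01275 × 2500 = 31.87 ≈ 32.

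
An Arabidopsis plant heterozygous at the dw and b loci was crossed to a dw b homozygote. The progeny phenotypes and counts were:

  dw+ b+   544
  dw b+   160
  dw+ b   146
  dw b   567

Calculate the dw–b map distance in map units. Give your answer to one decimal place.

The two most frequent classes, dw+ b+ (544) and dw b (567), are the parental types, so the F1 was dw+ b+ / dw b.
The recombinant classes are dw+ b and dw b+: 146 + 160 = 306.
Recombination frequency = 306/1417 = 0.2159 ≈ 21.6%, i.e. 21.6 map units.

21.6 map units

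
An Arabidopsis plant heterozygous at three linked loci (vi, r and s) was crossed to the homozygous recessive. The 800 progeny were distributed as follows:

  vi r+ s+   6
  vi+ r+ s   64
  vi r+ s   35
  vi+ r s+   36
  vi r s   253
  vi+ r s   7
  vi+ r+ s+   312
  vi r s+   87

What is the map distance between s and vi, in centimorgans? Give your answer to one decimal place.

20.5 centimorgans

The two most frequent reciprocal classes, vi r s and vi+ r+ s+, are the parental types, so the F1 was vi r s / vi+ r+ s+.
The two rarest classes, vi+ r s and vi r+ s+, are the double crossovers. Comparing them with the parentals, only the vi allele has switched, so vi is the middle locus and the order is r – vi – s.
Crossovers in the vi–s interval produce the single-crossover classes vi r s+ and vi+ r+ s (87 + 64 = 151) plus the double crossovers (13).
RF(vi–s) = (151 + 13) / 800 = 164/800 = 0.2050 → 20.5 centimorgans.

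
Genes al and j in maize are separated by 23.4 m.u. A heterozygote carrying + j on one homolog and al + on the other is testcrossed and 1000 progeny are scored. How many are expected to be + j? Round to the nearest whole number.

A map distance of 23.4 m.u. corresponds to a recombination frequency of 0.234.
The F1 is + j / al +, so + j is a parental gamete class with expected frequency (1 − r)/2 = 0.766/2 = 0.3830.
Expected number = 0.3830 × 1000 = 383.00 ≈ 383.

383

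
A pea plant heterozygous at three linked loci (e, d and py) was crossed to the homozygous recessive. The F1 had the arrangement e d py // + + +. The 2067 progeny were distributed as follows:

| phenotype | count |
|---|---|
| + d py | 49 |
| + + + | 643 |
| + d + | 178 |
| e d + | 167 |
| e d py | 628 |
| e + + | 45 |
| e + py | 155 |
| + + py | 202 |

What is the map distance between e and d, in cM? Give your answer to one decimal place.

20.7 cM

The two rarest classes, + d py and e + +, are the double crossovers. Comparing them with the parentals, only the e allele has switched, so e is the middle locus and the order is d – e – py.
Crossovers in the d–e interval produce the single-crossover classes e + py and + d + (155 + 178 = 333) plus the double crossovers (94).
RF(d–e) = (333 + 94) / 2067 = 427/2067 = 0.2066 → 20.7 cM.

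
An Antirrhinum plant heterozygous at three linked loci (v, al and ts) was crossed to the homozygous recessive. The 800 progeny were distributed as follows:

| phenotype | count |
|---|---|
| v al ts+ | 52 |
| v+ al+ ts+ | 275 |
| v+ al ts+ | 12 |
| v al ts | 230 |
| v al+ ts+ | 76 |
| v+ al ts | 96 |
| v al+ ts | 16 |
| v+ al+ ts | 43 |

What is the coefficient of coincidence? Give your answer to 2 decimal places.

The two most frequent reciprocal classes, v+ al+ ts+ and v al ts, are the parental types, so the F1 was v+ al+ ts+ / v al ts.
The two rarest classes, v+ al ts+ and v al+ ts, are the double crossovers. Comparing them with the parentals, only the al allele has switched, so al is the middle locus and the order is ts – al – v.
ts–al: (95 + 28)/800 = 0.1537; al–v: (172 + 28)/800 = 0.2500.
Expected DCO frequency = 0.1537 × 0.2500 ≈ 0.03843; observed = 28/800 ≈ 0.03500.
Coefficient of coincidence = 0.03500/0.03843 ≈ 0.91.

0.91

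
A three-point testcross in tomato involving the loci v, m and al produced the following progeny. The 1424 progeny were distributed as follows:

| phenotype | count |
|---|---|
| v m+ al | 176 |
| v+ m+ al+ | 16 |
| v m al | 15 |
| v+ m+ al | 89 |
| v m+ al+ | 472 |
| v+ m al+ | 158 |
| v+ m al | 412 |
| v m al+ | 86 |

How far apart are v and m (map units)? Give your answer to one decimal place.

14.5 map units

The two most frequent reciprocal classes, v+ m al and v m+ al+, are the parental types, so the F1 was v+ m al / v m+ al+.
The two rarest classes, v m al and v+ m+ al+, are the double crossovers. Comparing them with the parentals, only the v allele has switched, so v is the middle locus and the order is m – v – al.
Crossovers in the m–v interval produce the single-crossover classes v+ m+ al and v m al+ (89 + 86 = 175) plus the double crossovers (31).
RF(m–v) = (175 + 31) / 1424 = 206/1424 = 0.1447 → 14.5 map units.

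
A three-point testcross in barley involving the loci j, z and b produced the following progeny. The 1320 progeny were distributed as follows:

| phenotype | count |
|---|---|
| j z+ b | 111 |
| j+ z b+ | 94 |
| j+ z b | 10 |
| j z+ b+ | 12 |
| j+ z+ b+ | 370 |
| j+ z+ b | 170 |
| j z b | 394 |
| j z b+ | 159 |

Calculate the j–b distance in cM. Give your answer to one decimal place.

The two most frequent reciprocal classes, j z b and j+ z+ b+, are the parental types, so the F1 was j z b / j+ z+ b+.
The two rarest classes, j+ z b and j z+ b+, are the double crossovers. Comparing them with the parentals, only the j allele has switched, so j is the middle locus and the order is b – j – z.
Crossovers in the b–j interval produce the single-crossover classes j z b+ and j+ z+ b (159 + 170 = 329) plus the double crossovers (22).
RF(b–j) = (329 + 22) / 1320 = 351/1320 = 0.2659 → 26.6 cM.

26.6 cM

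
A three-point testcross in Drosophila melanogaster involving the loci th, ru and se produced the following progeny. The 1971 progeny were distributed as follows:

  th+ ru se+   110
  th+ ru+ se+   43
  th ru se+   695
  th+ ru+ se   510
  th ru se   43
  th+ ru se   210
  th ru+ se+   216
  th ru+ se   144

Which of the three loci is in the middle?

se

The two most frequent reciprocal classes, th ru se+ and th+ ru+ se, are the parental types, so the F1 was th ru se+ / th+ ru+ se.
The two rarest classes, th ru se and th+ ru+ se+, are the double crossovers. Comparing them with the parentals, only the se allele has switched, so se is the middle locus and the order is ru – se – th.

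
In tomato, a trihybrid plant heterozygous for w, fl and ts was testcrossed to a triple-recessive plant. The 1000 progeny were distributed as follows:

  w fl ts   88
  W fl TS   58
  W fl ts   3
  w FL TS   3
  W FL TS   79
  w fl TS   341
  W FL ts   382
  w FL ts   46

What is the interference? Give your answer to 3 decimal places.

The two most frequent reciprocal classes, w fl TS and W FL ts, are the parental types, so the F1 was w fl TS / W FL ts.
The two rarest classes, w FL TS and W fl ts, are the double crossovers. Comparing them with the parentals, only the fl allele has switched, so fl is the middle locus and the order is ts – fl – w.
ts–fl: (167 + 6)/1000 = 0.1730; fl–w: (104 + 6)/1000 = 0.1100.
Expected DCO frequency = 0.1730 × 0.1100 ≈ 0.01903; observed = 6/1000 ≈ 0.00600.
Coefficient of coincidence = 0.00600/0.01903 ≈ 0.315; interference = 1 − 0.315 = 0.685.

0.685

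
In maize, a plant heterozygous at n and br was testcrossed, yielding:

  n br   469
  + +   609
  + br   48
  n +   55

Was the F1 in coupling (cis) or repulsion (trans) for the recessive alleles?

The two most frequent classes are + + (609) and n br (469); these are the parental (non-recombinant) types.
So the F1 carried + + on one chromosome and n br on the other — the recessive alleles are on the same chromosome (cis / coupling).

cis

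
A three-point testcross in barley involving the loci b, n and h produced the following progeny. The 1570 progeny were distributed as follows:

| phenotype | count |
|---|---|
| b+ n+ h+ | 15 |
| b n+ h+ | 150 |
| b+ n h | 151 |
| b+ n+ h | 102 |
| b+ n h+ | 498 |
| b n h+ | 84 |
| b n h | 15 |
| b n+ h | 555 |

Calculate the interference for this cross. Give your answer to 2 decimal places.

0.34

The two most frequent reciprocal classes, b n+ h and b+ n h+, are the parental types, so the F1 was b n+ h / b+ n h+.
The two rarest classes, b n h and b+ n+ h+, are the double crossovers. Comparing them with the parentals, only the n allele has switched, so n is the middle locus and the order is b – n – h.
b–n: (186 + 30)/1570 = 0.1376; n–h: (301 + 30)/1570 = 0.2108.
Expected DCO frequency = 0.1376 × 0.2108 ≈ 0.02901; observed = 30/1570 ≈ 0.01911.
Coefficient of coincidence = 0.01911/0.02901 ≈ 0.66; interference = 1 − 0.66 = 0.34.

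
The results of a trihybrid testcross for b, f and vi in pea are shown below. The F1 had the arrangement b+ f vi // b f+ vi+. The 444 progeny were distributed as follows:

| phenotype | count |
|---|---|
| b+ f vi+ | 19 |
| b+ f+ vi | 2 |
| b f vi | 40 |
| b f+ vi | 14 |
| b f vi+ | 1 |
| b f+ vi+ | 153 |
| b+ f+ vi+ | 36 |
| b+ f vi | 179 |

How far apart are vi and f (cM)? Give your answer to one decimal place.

8.1 cM

The two rarest classes, b+ f+ vi and b f vi+, are the double crossovers. Comparing them with the parentals, only the f allele has switched, so f is the middle locus and the order is vi – f – b.
Crossovers in the vi–f interval produce the single-crossover classes b+ f vi+ and b f+ vi (19 + 14 = 33) plus the double crossovers (3).
RF(vi–f) = (33 + 3) / 444 = 36/444 = 0.0811 → 8.1 cM.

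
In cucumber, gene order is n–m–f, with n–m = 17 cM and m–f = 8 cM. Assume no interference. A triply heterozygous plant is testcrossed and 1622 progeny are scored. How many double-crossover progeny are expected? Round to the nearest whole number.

22

Map distances give recombination frequencies of 0.170 and 0.080 for the two intervals.
With no interference, expected double-crossover frequency = 0.170 × 0.080 = 0.01360.
Expected number = 0.01360 × 1622 = 22.06 ≈ 22.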